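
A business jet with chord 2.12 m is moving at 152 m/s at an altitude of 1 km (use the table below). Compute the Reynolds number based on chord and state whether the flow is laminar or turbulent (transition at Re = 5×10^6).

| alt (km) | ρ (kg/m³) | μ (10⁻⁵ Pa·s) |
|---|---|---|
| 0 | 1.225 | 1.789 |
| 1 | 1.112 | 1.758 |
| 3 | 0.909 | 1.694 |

At 1 km, from the table: ρ = 1.112 kg/m³, μ = 1.758×10⁻⁵ Pa·s.
Re = ρ·v·c/μ = 1.112 × 152 × 2.12 / (1.758×10⁻⁵) = 2.04×10^7
Since 2.04×10^7 > 5×10^6, the flow is turbulent.

Re = 2.04×10^7 (turbulent)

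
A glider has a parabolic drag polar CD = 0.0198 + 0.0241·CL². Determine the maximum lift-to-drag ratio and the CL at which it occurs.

For CD = CD0 + K·CL², (L/D)max occurs at CL* = √(CD0/K) and equals 1/(2√(K·CD0)).
(L/D)max = 1/(2√(0.0241 × 0.0198)) = 1/(2 × 0.02184) = 22.9
CL* = √(0.0198/0.0241) = 0.906

(L/D)max = 22.9, at CL = 0.906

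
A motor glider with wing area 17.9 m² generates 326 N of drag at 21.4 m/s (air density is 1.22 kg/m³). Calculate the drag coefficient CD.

From D = ½ρv²S·CD, rearranging gives CD = 2D/(ρv²S).
CD = 2 × 326 / (1.22 × 21.4² × 17.9) = 0.0652

CD = 0.0652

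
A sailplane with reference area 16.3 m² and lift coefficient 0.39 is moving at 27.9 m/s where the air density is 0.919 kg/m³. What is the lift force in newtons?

L = ½ρv²S·CL = ½ × 0.919 × 27.9² × 16.3 × 0.39 = 2270 N

L = 2270 N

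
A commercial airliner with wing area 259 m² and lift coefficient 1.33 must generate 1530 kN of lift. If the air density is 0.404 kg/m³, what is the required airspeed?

v = 148 m/s

L = ½ρv²S·CL ⇒ v = √(2L/(ρ·S·CL))
v = √(2 × 1.53×10^6 / (0.404 × 259 × 1.33)) = √21990 = 148 m/s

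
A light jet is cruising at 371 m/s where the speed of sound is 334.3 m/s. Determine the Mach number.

M = v/a = 371 / 334.3 = 1.11

M = 1.11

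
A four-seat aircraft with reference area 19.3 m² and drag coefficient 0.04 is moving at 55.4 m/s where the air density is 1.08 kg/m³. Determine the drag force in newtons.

D = ½ρv²S·CD = ½ × 1.08 × 55.4² × 19.3 × 0.04 = 1280 N

D = 1280 N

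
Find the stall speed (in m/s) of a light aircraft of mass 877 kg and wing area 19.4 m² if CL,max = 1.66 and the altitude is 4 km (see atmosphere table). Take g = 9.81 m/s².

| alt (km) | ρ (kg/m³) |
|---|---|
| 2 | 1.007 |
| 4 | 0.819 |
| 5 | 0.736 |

At 4 km, from the table: ρ = 0.819 kg/m³.
Stall occurs when L = W at CL,max. W = mg = 877 × 9.81 = 8603 N.
V_stall = √(2W/(ρ·S·CL,max)) = √(2 × 8603 / (0.819 × 19.4 × 1.66))
V_stall = √652.4 = 25.5 m/s

V_stall = 25.5 m/s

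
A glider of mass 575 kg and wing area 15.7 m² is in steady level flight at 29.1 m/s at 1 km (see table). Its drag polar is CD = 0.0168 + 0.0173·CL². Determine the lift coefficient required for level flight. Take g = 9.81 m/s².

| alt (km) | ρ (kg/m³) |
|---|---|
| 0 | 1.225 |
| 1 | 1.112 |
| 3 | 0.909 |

At 1 km, from the table: ρ = 1.112 kg/m³.
Level flight ⇒ L = W = m·g = 575 × 9.81 = 5640.8 N.
Dynamic pressure q = 0.5 × 1.112 × 29.1² = 470.8 Pa.
CL = 2W/(ρv²S) = 2×5640.8/(1.112×29.1²×15.7) = 0.7631.

CL = 0.763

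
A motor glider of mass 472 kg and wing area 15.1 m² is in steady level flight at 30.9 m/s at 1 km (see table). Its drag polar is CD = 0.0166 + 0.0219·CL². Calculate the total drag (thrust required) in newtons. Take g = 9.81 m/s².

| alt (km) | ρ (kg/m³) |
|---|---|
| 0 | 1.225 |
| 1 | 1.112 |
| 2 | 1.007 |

D = 192 N

At 1 km, from the table: ρ = 1.112 kg/m³.
In steady level flight, lift balances weight: W = mg = 472 × 9.81 = 4630.3 N.
q = ½ρv² = ½ × 1.112 × 30.9² = 530.9 Pa.
CL = W/(q·S) = 4630.3 / (530.9 × 15.1) = 0.5776.
CD = 0.0166 + 0.0219 × 0.5776² = 0.02391.
D = q·S·CD = 530.9 × 15.1 × 0.02391 = 191.6 N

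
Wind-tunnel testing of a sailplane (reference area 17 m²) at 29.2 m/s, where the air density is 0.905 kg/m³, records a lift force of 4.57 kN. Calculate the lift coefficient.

CL = 0.697

From L = ½ρv²S·CL, rearranging gives CL = 2L/(ρv²S).
CL = 2 × 4570 / (0.905 × 29.2² × 17) = 0.697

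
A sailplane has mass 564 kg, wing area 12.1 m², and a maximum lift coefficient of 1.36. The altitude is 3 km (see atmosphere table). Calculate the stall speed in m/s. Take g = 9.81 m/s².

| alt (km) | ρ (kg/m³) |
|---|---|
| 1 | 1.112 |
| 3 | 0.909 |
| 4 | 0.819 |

V_stall = 27.2 m/s

At 3 km, from the table: ρ = 0.909 kg/m³.
Stall occurs when L = W at CL,max. W = mg = 564 × 9.81 = 5533 N.
From L = ½ρV²S·CL,max = W: V_stall = √(2W/(ρSCL,max)) = √(2·5533/(0.909·12.1·1.36))
V_stall = √739.8 = 27.2 m/s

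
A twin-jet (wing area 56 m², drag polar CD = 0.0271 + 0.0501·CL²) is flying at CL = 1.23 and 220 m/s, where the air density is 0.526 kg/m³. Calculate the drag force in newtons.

CD = 0.0271 + 0.0501 × 1.23² = 0.1029
D = ½ρv²S·CD = ½ × 0.526 × 220² × 56 × 0.1029 = 73300 N

D = 73300 N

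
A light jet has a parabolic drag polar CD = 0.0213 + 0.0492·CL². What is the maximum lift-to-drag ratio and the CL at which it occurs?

For CD = CD0 + K·CL², (L/D)max occurs at CL* = √(CD0/K) and equals 1/(2√(K·CD0)).
(L/D)max = 1/(2√(0.0492 × 0.0213)) = 1/(2 × 0.03237) = 15.4
CL* = √(0.0213/0.0492) = 0.658

(L/D)max = 15.4, at CL = 0.658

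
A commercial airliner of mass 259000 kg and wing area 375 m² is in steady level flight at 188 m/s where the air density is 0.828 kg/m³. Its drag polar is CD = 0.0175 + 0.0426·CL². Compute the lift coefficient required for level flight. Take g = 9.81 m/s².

CL = 0.463

Level flight ⇒ L = W = m·g = 259000 × 9.81 = 2.5408×10^6 N.
Dynamic pressure q = 0.5 × 0.828 × 188² = 14630 Pa.
Required CL = L/(qS) = 2.5408×10^6/(14630·375) = 0.463.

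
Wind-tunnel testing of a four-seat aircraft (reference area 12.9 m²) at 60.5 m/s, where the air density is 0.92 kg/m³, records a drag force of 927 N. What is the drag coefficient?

From D = ½ρv²S·CD, rearranging gives CD = 2D/(ρv²S).
CD = 2 × 927 / (0.92 × 60.5² × 12.9) = 0.0427

CD = 0.0427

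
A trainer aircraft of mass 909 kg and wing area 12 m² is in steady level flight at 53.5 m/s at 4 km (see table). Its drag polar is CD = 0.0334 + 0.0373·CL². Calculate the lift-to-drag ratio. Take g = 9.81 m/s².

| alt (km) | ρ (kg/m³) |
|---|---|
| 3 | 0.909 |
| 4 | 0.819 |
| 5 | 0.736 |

At 4 km, from the table: ρ = 0.819 kg/m³.
Weight W = mg = 909 × 9.81 = 8917.3 N; in level flight L = W.
Dynamic pressure q = 0.5 × 0.819 × 53.5² = 1172 Pa.
CL = W/(q·S) = 8917.3 / (1172 × 12) = 0.634.
CD = 0.0334 + 0.0373 × 0.634² = 0.04839.
L/D = CL/CD = 0.634 / 0.04839 = 13.1

L/D = 13.1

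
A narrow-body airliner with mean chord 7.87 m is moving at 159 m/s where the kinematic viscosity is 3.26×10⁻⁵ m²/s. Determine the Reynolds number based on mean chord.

Re = 3.84×10^7

Re = v·c/ν = 159 × 7.87 / (3.26×10⁻⁵) = 3.84×10^7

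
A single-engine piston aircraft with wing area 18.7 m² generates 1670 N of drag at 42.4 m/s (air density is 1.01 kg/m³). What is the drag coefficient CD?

From D = ½ρv²S·CD, rearranging gives CD = 2D/(ρv²S).
CD = 2 × 1670 / (1.01 × 42.4² × 18.7) = 0.0984

CD = 0.0984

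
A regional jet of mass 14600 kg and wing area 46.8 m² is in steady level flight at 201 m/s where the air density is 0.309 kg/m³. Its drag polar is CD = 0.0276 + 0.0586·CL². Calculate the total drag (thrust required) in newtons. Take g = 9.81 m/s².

D = 12200 N

In steady level flight, lift balances weight: W = mg = 14600 × 9.81 = 1.4323×10^5 N.
q = ½ρv² = ½ × 0.309 × 201² = 6242 Pa.
Required CL = L/(qS) = 1.4323×10^5/(6242·46.8) = 0.4903.
CD = 0.0276 + 0.0586 × 0.4903² = 0.04169.
D = q·S·CD = 6242 × 46.8 × 0.04169 = 12180 N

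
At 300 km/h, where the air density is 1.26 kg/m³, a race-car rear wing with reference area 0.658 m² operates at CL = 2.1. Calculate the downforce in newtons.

L = 6050 N

Convert speed: v = 300 km/h ÷ 3.6 = 83.33 m/s.
L = ½ρv²S·CL = ½ × 1.26 × 83.33² × 0.658 × 2.1 = 6050 N ≈ 6.05 kN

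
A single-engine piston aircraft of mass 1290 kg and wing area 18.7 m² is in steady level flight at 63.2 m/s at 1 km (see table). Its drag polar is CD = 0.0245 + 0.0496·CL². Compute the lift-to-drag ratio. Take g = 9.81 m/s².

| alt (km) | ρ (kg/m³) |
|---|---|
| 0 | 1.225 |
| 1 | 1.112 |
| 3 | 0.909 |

L/D = 10.5

At 1 km, from the table: ρ = 1.112 kg/m³.
Level flight ⇒ L = W = m·g = 1290 × 9.81 = 12655 N.
Dynamic pressure q = 0.5 × 1.112 × 63.2² = 2221 Pa.
Required CL = L/(qS) = 12655/(2221·18.7) = 0.3047.
CD = 0.0245 + 0.0496 × 0.3047² = 0.02911.
L/D = CL/CD = 0.3047 / 0.02911 = 10.5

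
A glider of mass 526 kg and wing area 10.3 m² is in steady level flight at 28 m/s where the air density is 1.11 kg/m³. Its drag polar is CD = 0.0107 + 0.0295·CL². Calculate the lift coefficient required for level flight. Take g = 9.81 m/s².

Level flight ⇒ L = W = m·g = 526 × 9.81 = 5160.1 N.
Dynamic pressure q = 0.5 × 1.11 × 28² = 435.1 Pa.
CL = W/(q·S) = 5160.1 / (435.1 × 10.3) = 1.151.

CL = 1.15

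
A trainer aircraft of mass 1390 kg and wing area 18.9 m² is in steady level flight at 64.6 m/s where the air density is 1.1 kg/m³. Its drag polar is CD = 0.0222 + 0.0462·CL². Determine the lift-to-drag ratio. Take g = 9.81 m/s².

In steady level flight, lift balances weight: W = mg = 1390 × 9.81 = 13636 N.
q = ½ρv² = ½ × 1.1 × 64.6² = 2295 Pa.
Required CL = L/(qS) = 13636/(2295·18.9) = 0.3143.
CD = 0.0222 + 0.0462 × 0.3143² = 0.02676.
L/D = CL/CD = 0.3143 / 0.02676 = 11.7

L/D = 11.7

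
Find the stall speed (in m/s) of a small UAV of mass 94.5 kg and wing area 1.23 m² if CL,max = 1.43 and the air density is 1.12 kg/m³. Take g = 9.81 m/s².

V_stall = 30.7 m/s

Weight W = mg = 94.5 × 9.81 = 927 N.
V_stall = √(2W/(ρ·S·CL,max)) = √(2 × 927 / (1.12 × 1.23 × 1.43))
V_stall = √941.2 = 30.7 m/s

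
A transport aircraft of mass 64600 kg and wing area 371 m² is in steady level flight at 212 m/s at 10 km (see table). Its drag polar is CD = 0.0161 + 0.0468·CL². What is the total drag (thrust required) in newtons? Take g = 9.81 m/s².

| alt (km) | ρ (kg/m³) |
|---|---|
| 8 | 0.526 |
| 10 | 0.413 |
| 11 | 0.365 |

At 10 km, from the table: ρ = 0.413 kg/m³.
In steady level flight, lift balances weight: W = mg = 64600 × 9.81 = 6.3373×10^5 N.
Dynamic pressure q = 0.5 × 0.413 × 212² = 9281 Pa.
CL = 2W/(ρv²S) = 2×6.3373×10^5/(0.413×212²×371) = 0.1841.
CD = 0.0161 + 0.0468 × 0.1841² = 0.01769.
D = q·S·CD = 9281 × 371 × 0.01769 = 60890 N

D = 60900 N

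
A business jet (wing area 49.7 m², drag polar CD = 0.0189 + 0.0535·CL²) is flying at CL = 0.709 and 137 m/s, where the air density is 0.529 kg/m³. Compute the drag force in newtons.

CD = 0.0189 + 0.0535 × 0.709² = 0.04579
D = ½ρv²S·CD = ½ × 0.529 × 137² × 49.7 × 0.04579 = 11300 N

D = 11300 N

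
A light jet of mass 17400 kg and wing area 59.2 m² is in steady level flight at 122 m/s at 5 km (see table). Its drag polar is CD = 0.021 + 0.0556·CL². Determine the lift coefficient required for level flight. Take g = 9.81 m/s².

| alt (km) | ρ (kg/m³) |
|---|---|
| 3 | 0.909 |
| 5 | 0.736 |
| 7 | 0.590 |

CL = 0.526

At 5 km, from the table: ρ = 0.736 kg/m³.
In steady level flight, lift balances weight: W = mg = 17400 × 9.81 = 1.7069×10^5 N.
q = ½ρv² = ½ × 0.736 × 122² = 5477 Pa.
CL = W/(q·S) = 1.7069×10^5 / (5477 × 59.2) = 0.5264.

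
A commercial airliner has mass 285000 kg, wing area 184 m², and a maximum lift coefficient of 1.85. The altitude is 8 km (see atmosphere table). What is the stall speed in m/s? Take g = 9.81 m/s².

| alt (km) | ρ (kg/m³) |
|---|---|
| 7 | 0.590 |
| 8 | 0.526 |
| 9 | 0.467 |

At 8 km, from the table: ρ = 0.526 kg/m³.
Weight W = mg = 285000 × 9.81 = 2.796×10^6 N.
V_stall = √(2W/(ρ·S·CL,max)) = √(2 × 2.796×10^6 / (0.526 × 184 × 1.85))
V_stall = √31230 = 177 m/s

V_stall = 177 m/s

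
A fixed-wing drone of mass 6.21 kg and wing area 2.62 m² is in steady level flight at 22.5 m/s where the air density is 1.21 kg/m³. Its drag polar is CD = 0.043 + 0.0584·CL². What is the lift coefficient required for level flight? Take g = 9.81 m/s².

CL = 0.0759

Weight W = mg = 6.21 × 9.81 = 60.92 N; in level flight L = W.
q = ½ρv² = ½ × 1.21 × 22.5² = 306.3 Pa.
CL = W/(q·S) = 60.92 / (306.3 × 2.62) = 0.07592.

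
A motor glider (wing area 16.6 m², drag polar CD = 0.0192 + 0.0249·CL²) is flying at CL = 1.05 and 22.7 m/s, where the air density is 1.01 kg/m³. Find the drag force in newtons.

D = 202 N

CD = 0.0192 + 0.0249 × 1.05² = 0.04665
D = ½ρv²S·CD = ½ × 1.01 × 22.7² × 16.6 × 0.04665 = 202 N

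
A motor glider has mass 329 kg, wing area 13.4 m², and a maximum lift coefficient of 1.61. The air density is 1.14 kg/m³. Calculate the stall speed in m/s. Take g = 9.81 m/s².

V_stall = 16.2 m/s

Stall occurs when L = W at CL,max. W = mg = 329 × 9.81 = 3227 N.
V_stall = √(2W/(ρ·S·CL,max)) = √(2 × 3227 / (1.14 × 13.4 × 1.61))
V_stall = √262.5 = 16.2 m/s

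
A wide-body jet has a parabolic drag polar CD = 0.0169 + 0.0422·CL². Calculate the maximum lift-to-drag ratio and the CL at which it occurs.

(L/D)max = 18.7, at CL = 0.633

For CD = CD0 + K·CL², (L/D)max occurs at CL* = √(CD0/K) and equals 1/(2√(K·CD0)).
(L/D)max = 1/(2√(0.0422 × 0.0169)) = 1/(2 × 0.02671) = 18.7
CL* = √(0.0169/0.0422) = 0.633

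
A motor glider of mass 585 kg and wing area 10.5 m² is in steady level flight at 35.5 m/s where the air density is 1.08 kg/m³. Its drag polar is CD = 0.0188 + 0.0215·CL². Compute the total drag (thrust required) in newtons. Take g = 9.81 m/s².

Level flight ⇒ L = W = m·g = 585 × 9.81 = 5738.9 N.
q = ½ρv² = ½ × 1.08 × 35.5² = 680.5 Pa.
CL = 2W/(ρv²S) = 2×5738.9/(1.08×35.5²×10.5) = 0.8031.
CD = 0.0188 + 0.0215 × 0.8031² = 0.03267.
D = q·S·CD = 680.5 × 10.5 × 0.03267 = 233.4 N

D = 233 N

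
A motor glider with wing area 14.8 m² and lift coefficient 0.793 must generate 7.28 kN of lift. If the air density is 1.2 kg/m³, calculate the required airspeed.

L = ½ρv²S·CL ⇒ v = √(2L/(ρ·S·CL))
v = √(2 × 7280 / (1.2 × 14.8 × 0.793)) = √1034 = 32.2 m/s

v = 32.2 m/s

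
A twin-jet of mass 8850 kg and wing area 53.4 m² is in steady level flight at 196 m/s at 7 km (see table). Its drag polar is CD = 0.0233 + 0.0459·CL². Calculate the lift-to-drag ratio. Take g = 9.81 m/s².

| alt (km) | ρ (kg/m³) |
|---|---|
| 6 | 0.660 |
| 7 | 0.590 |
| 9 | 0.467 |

At 7 km, from the table: ρ = 0.590 kg/m³.
Weight W = mg = 8850 × 9.81 = 86818 N; in level flight L = W.
Dynamic pressure q = 0.5 × 0.59 × 196² = 11330 Pa.
CL = 2W/(ρv²S) = 2×86818/(0.59×196²×53.4) = 0.1435.
CD = 0.0233 + 0.0459 × 0.1435² = 0.02424.
L/D = CL/CD = 0.1435 / 0.02424 = 5.92

L/D = 5.92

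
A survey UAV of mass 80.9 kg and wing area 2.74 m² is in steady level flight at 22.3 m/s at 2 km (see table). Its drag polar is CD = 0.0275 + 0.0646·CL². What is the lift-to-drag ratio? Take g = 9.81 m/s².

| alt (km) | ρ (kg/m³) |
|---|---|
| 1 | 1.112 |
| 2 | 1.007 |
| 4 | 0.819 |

At 2 km, from the table: ρ = 1.007 kg/m³.
Weight W = mg = 80.9 × 9.81 = 793.63 N; in level flight L = W.
q = ½ρv² = ½ × 1.007 × 22.3² = 250.4 Pa.
CL = W/(q·S) = 793.63 / (250.4 × 2.74) = 1.157.
CD = 0.0275 + 0.0646 × 1.157² = 0.1139.
L/D = CL/CD = 1.157 / 0.1139 = 10.2

L/D = 10.2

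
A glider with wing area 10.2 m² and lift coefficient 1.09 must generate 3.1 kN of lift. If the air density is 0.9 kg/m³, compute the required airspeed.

L = ½ρv²S·CL ⇒ v = √(2L/(ρ·S·CL))
v = √(2 × 3100 / (0.9 × 10.2 × 1.09)) = √619.6 = 24.9 m/s

v = 24.9 m/s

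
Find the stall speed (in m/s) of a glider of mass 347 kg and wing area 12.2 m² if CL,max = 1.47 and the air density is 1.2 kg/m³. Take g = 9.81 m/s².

Stall occurs when L = W at CL,max. W = mg = 347 × 9.81 = 3404 N.
From L = ½ρV²S·CL,max = W: V_stall = √(2W/(ρSCL,max)) = √(2·3404/(1.2·12.2·1.47))
V_stall = √316.4 = 17.8 m/s

V_stall = 17.8 m/s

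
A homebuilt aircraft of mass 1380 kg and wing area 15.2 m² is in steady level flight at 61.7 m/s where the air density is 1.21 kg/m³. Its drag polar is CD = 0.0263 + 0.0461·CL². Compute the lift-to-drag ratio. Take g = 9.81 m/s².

In steady level flight, lift balances weight: W = mg = 1380 × 9.81 = 13538 N.
Dynamic pressure q = 0.5 × 1.21 × 61.7² = 2303 Pa.
CL = W/(q·S) = 13538 / (2303 × 15.2) = 0.3867.
CD = 0.0263 + 0.0461 × 0.3867² = 0.03319.
L/D = CL/CD = 0.3867 / 0.03319 = 11.6

L/D = 11.6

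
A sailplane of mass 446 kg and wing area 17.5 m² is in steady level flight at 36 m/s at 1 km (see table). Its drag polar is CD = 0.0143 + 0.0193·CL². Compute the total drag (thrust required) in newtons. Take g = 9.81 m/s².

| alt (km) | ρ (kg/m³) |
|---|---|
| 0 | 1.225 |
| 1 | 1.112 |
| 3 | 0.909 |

At 1 km, from the table: ρ = 1.112 kg/m³.
Level flight ⇒ L = W = m·g = 446 × 9.81 = 4375.3 N.
Dynamic pressure q = 0.5 × 1.112 × 36² = 720.6 Pa.
CL = 2W/(ρv²S) = 2×4375.3/(1.112×36²×17.5) = 0.347.
CD = 0.0143 + 0.0193 × 0.347² = 0.01662.
D = q·S·CD = 720.6 × 17.5 × 0.01662 = 209.6 N

D = 210 N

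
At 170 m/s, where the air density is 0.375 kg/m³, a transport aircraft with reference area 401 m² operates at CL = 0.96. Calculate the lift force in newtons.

Dynamic pressure q = ½ρv² = ½ × 0.375 × 170² = 5419 Pa.
L = q·S·CL = 5419 × 401 × 0.96 = 2.09×10^6 N ≈ 2090 kN

L = 2.09×10^6 N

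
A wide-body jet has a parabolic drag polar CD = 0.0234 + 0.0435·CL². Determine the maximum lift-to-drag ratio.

For CD = CD0 + K·CL², (L/D)max occurs at CL* = √(CD0/K) and equals 1/(2√(K·CD0)).
(L/D)max = 1/(2√(0.0435 × 0.0234)) = 1/(2 × 0.0319) = 15.7

(L/D)max = 15.7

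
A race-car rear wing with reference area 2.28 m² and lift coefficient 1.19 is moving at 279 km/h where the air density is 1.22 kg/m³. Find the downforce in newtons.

Convert speed: v = 279 km/h ÷ 3.6 = 77.5 m/s.
Dynamic pressure q = ½ρv² = ½ × 1.22 × 77.5² = 3664 Pa.
L = q·S·CL = 3664 × 2.28 × 1.19 = 9940 N ≈ 9.94 kN

L = 9940 N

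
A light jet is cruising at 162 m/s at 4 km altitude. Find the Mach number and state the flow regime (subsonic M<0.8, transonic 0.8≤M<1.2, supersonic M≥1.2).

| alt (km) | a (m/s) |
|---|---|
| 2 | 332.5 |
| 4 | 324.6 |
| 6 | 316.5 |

M = 0.499 (subsonic)

At 4 km, from the table: a = 324.6 m/s.
M = v/a = 162 / 324.6 = 0.499
M = 0.499 → subsonic.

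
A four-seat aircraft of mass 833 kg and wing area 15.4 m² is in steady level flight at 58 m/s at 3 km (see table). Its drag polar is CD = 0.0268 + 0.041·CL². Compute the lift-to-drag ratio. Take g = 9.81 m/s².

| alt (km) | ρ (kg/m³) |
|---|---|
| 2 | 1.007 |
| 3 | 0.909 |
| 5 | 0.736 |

L/D = 10.9

At 3 km, from the table: ρ = 0.909 kg/m³.
Weight W = mg = 833 × 9.81 = 8171.7 N; in level flight L = W.
Dynamic pressure q = 0.5 × 0.909 × 58² = 1529 Pa.
Required CL = L/(qS) = 8171.7/(1529·15.4) = 0.3471.
CD = 0.0268 + 0.041 × 0.3471² = 0.03174.
L/D = CL/CD = 0.3471 / 0.03174 = 10.9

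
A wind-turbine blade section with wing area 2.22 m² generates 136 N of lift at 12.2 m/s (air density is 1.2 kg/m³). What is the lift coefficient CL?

CL = 0.686

From L = ½ρv²S·CL, rearranging gives CL = 2L/(ρv²S).
CL = 2 × 136 / (1.2 × 12.2² × 2.22) = 0.686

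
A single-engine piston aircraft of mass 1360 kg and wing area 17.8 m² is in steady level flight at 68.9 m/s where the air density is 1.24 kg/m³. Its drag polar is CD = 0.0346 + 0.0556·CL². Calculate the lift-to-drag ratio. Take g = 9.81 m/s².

Weight W = mg = 1360 × 9.81 = 13342 N; in level flight L = W.
Dynamic pressure q = 0.5 × 1.24 × 68.9² = 2943 Pa.
CL = 2W/(ρv²S) = 2×13342/(1.24×68.9²×17.8) = 0.2547.
CD = 0.0346 + 0.0556 × 0.2547² = 0.03821.
L/D = CL/CD = 0.2547 / 0.03821 = 6.67

L/D = 6.67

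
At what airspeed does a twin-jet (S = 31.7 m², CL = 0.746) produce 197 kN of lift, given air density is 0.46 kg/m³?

v = 190 m/s

L = ½ρv²S·CL ⇒ v = √(2L/(ρ·S·CL))
v = √(2 × 1.97×10^5 / (0.46 × 31.7 × 0.746)) = √36220 = 190 m/s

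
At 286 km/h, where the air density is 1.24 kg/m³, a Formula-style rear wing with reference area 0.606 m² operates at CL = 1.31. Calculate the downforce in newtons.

Convert speed: v = 286 km/h ÷ 3.6 = 79.44 m/s.
L = ½ρv²S·CL = ½ × 1.24 × 79.44² × 0.606 × 1.31 = 3110 N

L = 3110 N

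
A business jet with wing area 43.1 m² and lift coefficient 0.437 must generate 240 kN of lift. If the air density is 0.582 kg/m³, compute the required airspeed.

L = ½ρv²S·CL ⇒ v = √(2L/(ρ·S·CL))
v = √(2 × 2.4×10^5 / (0.582 × 43.1 × 0.437)) = √43790 = 209 m/s

v = 209 m/s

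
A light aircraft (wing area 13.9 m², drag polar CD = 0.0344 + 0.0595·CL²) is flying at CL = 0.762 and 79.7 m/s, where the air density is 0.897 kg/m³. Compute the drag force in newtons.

CD = 0.0344 + 0.0595 × 0.762² = 0.06895
D = ½ρv²S·CD = ½ × 0.897 × 79.7² × 13.9 × 0.06895 = 2730 N

D = 2730 N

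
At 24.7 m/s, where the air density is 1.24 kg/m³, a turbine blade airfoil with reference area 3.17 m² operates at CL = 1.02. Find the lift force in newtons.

L = ½ρv²S·CL = ½ × 1.24 × 24.7² × 3.17 × 1.02 = 1220 N

L = 1220 N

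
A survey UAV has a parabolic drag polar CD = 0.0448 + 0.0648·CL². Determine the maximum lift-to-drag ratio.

For CD = CD0 + K·CL², (L/D)max occurs at CL* = √(CD0/K) and equals 1/(2√(K·CD0)).
(L/D)max = 1/(2√(0.0648 × 0.0448)) = 1/(2 × 0.05388) = 9.28

(L/D)max = 9.28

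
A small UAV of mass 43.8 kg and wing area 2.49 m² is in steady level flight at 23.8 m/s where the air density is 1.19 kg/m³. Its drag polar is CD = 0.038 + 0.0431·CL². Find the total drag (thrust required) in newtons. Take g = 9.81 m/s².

D = 41.4 N

In steady level flight, lift balances weight: W = mg = 43.8 × 9.81 = 429.68 N.
q = ½ρv² = ½ × 1.19 × 23.8² = 337 Pa.
Required CL = L/(qS) = 429.68/(337·2.49) = 0.512.
CD = 0.038 + 0.0431 × 0.512² = 0.0493.
D = q·S·CD = 337 × 2.49 × 0.0493 = 41.37 N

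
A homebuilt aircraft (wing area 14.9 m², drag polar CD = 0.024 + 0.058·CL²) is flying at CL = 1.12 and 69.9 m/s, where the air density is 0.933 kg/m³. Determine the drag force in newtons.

CD = 0.024 + 0.058 × 1.12² = 0.09676
D = ½ρv²S·CD = ½ × 0.933 × 69.9² × 14.9 × 0.09676 = 3290 N

D = 3290 N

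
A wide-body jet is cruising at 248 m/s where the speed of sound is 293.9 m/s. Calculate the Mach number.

M = v/a = 248 / 293.9 = 0.844

M = 0.844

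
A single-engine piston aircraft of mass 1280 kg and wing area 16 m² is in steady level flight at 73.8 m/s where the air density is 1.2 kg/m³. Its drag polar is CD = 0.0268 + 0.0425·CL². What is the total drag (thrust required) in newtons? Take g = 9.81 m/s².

In steady level flight, lift balances weight: W = mg = 1280 × 9.81 = 12557 N.
q = ½ρv² = ½ × 1.2 × 73.8² = 3268 Pa.
CL = 2W/(ρv²S) = 2×12557/(1.2×73.8²×16) = 0.2402.
CD = 0.0268 + 0.0425 × 0.2402² = 0.02925.
D = q·S·CD = 3268 × 16 × 0.02925 = 1529 N

D = 1530 N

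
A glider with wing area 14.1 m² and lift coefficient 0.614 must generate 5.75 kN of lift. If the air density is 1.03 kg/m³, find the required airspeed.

L = ½ρv²S·CL ⇒ v = √(2L/(ρ·S·CL))
v = √(2 × 5750 / (1.03 × 14.1 × 0.614)) = √1290 = 35.9 m/s

v = 35.9 m/s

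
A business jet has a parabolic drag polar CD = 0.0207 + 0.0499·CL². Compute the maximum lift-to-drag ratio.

(L/D)max = 15.6

For CD = CD0 + K·CL², (L/D)max occurs at CL* = √(CD0/K) and equals 1/(2√(K·CD0)).
(L/D)max = 1/(2√(0.0499 × 0.0207)) = 1/(2 × 0.03214) = 15.6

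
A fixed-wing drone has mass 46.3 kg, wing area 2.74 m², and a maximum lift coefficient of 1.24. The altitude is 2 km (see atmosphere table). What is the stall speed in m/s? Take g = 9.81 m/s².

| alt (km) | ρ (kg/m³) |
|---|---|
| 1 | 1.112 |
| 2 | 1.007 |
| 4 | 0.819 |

At 2 km, from the table: ρ = 1.007 kg/m³.
Weight W = mg = 46.3 × 9.81 = 454.2 N.
From L = ½ρV²S·CL,max = W: V_stall = √(2W/(ρSCL,max)) = √(2·454.2/(1.007·2.74·1.24))
V_stall = √265.5 = 16.3 m/s

V_stall = 16.3 m/s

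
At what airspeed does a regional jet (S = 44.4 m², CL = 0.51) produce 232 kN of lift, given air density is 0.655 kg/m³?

L = ½ρv²S·CL ⇒ v = √(2L/(ρ·S·CL))
v = √(2 × 2.32×10^5 / (0.655 × 44.4 × 0.51)) = √31280 = 177 m/s

v = 177 m/s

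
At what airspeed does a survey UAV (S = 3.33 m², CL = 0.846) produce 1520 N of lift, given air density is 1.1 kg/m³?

L = ½ρv²S·CL ⇒ v = √(2L/(ρ·S·CL))
v = √(2 × 1520 / (1.1 × 3.33 × 0.846)) = √981 = 31.3 m/s

v = 31.3 m/s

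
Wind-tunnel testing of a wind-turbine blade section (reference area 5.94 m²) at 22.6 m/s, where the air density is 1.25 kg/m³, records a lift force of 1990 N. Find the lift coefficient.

CL = 1.05

From L = ½ρv²S·CL, rearranging gives CL = 2L/(ρv²S).
CL = 2 × 1990 / (1.25 × 22.6² × 5.94) = 1.05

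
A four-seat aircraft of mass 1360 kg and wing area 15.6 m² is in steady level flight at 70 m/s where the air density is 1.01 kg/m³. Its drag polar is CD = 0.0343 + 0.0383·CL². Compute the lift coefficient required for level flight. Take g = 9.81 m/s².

Level flight ⇒ L = W = m·g = 1360 × 9.81 = 13342 N.
q = ½ρv² = ½ × 1.01 × 70² = 2474 Pa.
CL = 2W/(ρv²S) = 2×13342/(1.01×70²×15.6) = 0.3456.

CL = 0.346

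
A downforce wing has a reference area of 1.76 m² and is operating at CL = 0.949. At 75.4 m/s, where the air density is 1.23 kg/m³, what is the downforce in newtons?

Dynamic pressure q = ½ρv² = ½ × 1.23 × 75.4² = 3496 Pa.
L = q·S·CL = 3496 × 1.76 × 0.949 = 5840 N ≈ 5.84 kN

L = 5840 N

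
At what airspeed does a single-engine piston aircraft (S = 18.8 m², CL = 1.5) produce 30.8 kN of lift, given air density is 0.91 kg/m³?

v = 49 m/s

L = ½ρv²S·CL ⇒ v = √(2L/(ρ·S·CL))
v = √(2 × 30800 / (0.91 × 18.8 × 1.5)) = √2400 = 49 m/s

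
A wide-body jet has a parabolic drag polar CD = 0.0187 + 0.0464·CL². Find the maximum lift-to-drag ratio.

(L/D)max = 17

For CD = CD0 + K·CL², (L/D)max occurs at CL* = √(CD0/K) and equals 1/(2√(K·CD0)).
(L/D)max = 1/(2√(0.0464 × 0.0187)) = 1/(2 × 0.02946) = 17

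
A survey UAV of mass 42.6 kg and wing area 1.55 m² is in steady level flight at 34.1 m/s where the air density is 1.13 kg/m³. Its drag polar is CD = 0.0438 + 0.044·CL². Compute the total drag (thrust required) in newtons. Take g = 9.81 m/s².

D = 52.1 N

In steady level flight, lift balances weight: W = mg = 42.6 × 9.81 = 417.91 N.
Dynamic pressure q = 0.5 × 1.13 × 34.1² = 657 Pa.
Required CL = L/(qS) = 417.91/(657·1.55) = 0.4104.
CD = 0.0438 + 0.044 × 0.4104² = 0.05121.
D = q·S·CD = 657 × 1.55 × 0.05121 = 52.15 N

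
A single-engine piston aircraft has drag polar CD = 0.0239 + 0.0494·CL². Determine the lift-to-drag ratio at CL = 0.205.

CD = 0.0239 + 0.0494 × 0.205² = 0.02598
L/D = CL/CD = 0.205 / 0.02598 = 7.89

L/D = 7.89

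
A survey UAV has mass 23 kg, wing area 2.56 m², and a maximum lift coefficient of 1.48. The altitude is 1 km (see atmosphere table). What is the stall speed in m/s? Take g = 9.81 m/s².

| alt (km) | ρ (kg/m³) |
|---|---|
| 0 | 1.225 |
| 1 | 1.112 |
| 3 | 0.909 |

V_stall = 10.3 m/s

At 1 km, from the table: ρ = 1.112 kg/m³.
Stall occurs when L = W at CL,max. W = mg = 23 × 9.81 = 225.6 N.
V_stall = √(2W/(ρ·S·CL,max)) = √(2 × 225.6 / (1.112 × 2.56 × 1.48))
V_stall = √107.1 = 10.3 m/s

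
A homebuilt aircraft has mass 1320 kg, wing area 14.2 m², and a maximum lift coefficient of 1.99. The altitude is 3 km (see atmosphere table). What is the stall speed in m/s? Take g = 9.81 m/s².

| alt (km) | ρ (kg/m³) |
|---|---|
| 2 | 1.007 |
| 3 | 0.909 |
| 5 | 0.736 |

At 3 km, from the table: ρ = 0.909 kg/m³.
At stall, lift equals weight: L = W = m·g = 1320 × 9.81 = 12950 N.
V_stall = √(2W/(ρ·S·CL,max)) = √(2 × 12950 / (0.909 × 14.2 × 1.99))
V_stall = √1008 = 31.8 m/s

V_stall = 31.8 m/s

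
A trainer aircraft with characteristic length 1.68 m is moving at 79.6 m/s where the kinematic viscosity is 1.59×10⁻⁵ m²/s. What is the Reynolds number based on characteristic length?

Re = v·c/ν = 79.6 × 1.68 / (1.59×10⁻⁵) = 8.41×10^6

Re = 8.41×10^6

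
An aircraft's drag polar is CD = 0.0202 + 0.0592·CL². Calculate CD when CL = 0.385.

CD = 0.0202 + 0.0592 × 0.385² = 0.0202 + 0.008775 = 0.029

CD = 0.029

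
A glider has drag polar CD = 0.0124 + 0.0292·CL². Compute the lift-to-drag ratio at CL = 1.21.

CD = 0.0124 + 0.0292 × 1.21² = 0.05515
L/D = CL/CD = 1.21 / 0.05515 = 21.9

L/D = 21.9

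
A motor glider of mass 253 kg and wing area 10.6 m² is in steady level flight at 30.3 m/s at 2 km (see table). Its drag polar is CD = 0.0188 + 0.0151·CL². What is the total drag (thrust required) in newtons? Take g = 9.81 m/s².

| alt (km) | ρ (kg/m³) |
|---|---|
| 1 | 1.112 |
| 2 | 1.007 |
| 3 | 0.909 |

D = 111 N

At 2 km, from the table: ρ = 1.007 kg/m³.
Level flight ⇒ L = W = m·g = 253 × 9.81 = 2481.9 N.
q = ½ρv² = ½ × 1.007 × 30.3² = 462.3 Pa.
Required CL = L/(qS) = 2481.9/(462.3·10.6) = 0.5065.
CD = 0.0188 + 0.0151 × 0.5065² = 0.02267.
D = q·S·CD = 462.3 × 10.6 × 0.02267 = 111.1 N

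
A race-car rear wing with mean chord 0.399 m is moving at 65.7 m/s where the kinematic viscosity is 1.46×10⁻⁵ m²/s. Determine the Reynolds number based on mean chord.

Re = v·c/ν = 65.7 × 0.399 / (1.46×10⁻⁵) = 1.8×10^6

Re = 1.8×10^6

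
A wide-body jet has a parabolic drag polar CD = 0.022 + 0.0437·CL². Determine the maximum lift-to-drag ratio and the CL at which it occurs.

For CD = CD0 + K·CL², (L/D)max occurs at CL* = √(CD0/K) and equals 1/(2√(K·CD0)).
(L/D)max = 1/(2√(0.0437 × 0.022)) = 1/(2 × 0.03101) = 16.1
CL* = √(0.022/0.0437) = 0.71

(L/D)max = 16.1, at CL = 0.71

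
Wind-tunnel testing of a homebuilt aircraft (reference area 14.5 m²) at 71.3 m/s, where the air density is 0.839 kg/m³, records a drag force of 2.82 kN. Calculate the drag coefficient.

CD = 0.0912

From D = ½ρv²S·CD, rearranging gives CD = 2D/(ρv²S).
CD = 2 × 2820 / (0.839 × 71.3² × 14.5) = 0.0912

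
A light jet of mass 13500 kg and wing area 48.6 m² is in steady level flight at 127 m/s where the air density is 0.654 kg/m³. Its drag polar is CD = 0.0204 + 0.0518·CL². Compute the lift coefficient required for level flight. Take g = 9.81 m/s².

CL = 0.517

Level flight ⇒ L = W = m·g = 13500 × 9.81 = 1.3244×10^5 N.
Dynamic pressure q = 0.5 × 0.654 × 127² = 5274 Pa.
CL = W/(q·S) = 1.3244×10^5 / (5274 × 48.6) = 0.5167.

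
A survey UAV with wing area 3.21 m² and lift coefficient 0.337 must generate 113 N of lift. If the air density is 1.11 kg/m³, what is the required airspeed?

L = ½ρv²S·CL ⇒ v = √(2L/(ρ·S·CL))
v = √(2 × 113 / (1.11 × 3.21 × 0.337)) = √188.2 = 13.7 m/s

v = 13.7 m/s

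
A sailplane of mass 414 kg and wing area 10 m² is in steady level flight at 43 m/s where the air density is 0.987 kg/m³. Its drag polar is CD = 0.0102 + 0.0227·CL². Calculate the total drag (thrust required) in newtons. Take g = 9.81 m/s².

In steady level flight, lift balances weight: W = mg = 414 × 9.81 = 4061.3 N.
Dynamic pressure q = 0.5 × 0.987 × 43² = 912.5 Pa.
CL = W/(q·S) = 4061.3 / (912.5 × 10) = 0.4451.
CD = 0.0102 + 0.0227 × 0.4451² = 0.0147.
D = q·S·CD = 912.5 × 10 × 0.0147 = 134.1 N

D = 134 N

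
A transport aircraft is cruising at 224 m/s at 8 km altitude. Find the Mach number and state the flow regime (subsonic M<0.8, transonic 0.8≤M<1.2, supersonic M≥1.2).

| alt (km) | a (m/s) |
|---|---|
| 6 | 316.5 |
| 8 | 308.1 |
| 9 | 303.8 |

M = 0.727 (subsonic)

At 8 km, from the table: a = 308.1 m/s.
M = v/a = 224 / 308.1 = 0.727
M = 0.727 → subsonic.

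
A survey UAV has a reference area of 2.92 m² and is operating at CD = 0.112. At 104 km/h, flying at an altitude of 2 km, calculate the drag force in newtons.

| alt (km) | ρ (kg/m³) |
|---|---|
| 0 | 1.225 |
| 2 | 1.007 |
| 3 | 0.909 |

At 2 km, from the table: ρ = 1.007 kg/m³.
Convert speed: v = 104 km/h ÷ 3.6 = 28.89 m/s.
Dynamic pressure q = ½ρv² = ½ × 1.007 × 28.89² = 420.2 Pa.
D = q·S·CD = 420.2 × 2.92 × 0.112 = 137 N

D = 137 N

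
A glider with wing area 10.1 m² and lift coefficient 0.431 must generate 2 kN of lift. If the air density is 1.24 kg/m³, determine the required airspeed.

v = 27.2 m/s

L = ½ρv²S·CL ⇒ v = √(2L/(ρ·S·CL))
v = √(2 × 2000 / (1.24 × 10.1 × 0.431)) = √741 = 27.2 m/s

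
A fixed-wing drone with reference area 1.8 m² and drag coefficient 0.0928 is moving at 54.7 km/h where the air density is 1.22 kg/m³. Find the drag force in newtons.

D = 23.5 N

Convert speed: v = 54.7 km/h ÷ 3.6 = 15.19 m/s.
Dynamic pressure q = ½ρv² = ½ × 1.22 × 15.19² = 140.8 Pa.
D = q·S·CD = 140.8 × 1.8 × 0.0928 = 23.5 N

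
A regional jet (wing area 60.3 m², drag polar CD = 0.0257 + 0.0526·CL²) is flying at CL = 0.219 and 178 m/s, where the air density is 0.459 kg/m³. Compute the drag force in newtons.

D = 12400 N

CD = 0.0257 + 0.0526 × 0.219² = 0.02822
D = ½ρv²S·CD = ½ × 0.459 × 178² × 60.3 × 0.02822 = 12400 N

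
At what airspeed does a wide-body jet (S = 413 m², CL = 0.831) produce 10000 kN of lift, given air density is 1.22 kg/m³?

L = ½ρv²S·CL ⇒ v = √(2L/(ρ·S·CL))
v = √(2 × 1×10^7 / (1.22 × 413 × 0.831)) = √47770 = 219 m/s

v = 219 m/s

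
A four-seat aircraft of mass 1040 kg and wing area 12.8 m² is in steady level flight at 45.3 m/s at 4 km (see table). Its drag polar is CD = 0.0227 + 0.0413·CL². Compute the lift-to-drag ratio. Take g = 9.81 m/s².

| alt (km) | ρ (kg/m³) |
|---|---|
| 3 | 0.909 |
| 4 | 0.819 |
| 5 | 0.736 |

At 4 km, from the table: ρ = 0.819 kg/m³.
In steady level flight, lift balances weight: W = mg = 1040 × 9.81 = 10202 N.
Dynamic pressure q = 0.5 × 0.819 × 45.3² = 840.3 Pa.
CL = W/(q·S) = 10202 / (840.3 × 12.8) = 0.9485.
CD = 0.0227 + 0.0413 × 0.9485² = 0.05986.
L/D = CL/CD = 0.9485 / 0.05986 = 15.8

L/D = 15.8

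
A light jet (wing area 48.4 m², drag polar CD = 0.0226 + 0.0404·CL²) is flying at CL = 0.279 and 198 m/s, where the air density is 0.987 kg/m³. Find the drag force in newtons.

D = 24100 N

CD = 0.0226 + 0.0404 × 0.279² = 0.02574
D = ½ρv²S·CD = ½ × 0.987 × 198² × 48.4 × 0.02574 = 24100 N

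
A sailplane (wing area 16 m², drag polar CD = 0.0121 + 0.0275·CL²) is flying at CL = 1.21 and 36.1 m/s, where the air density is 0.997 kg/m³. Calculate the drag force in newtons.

D = 544 N

CD = 0.0121 + 0.0275 × 1.21² = 0.05236
D = ½ρv²S·CD = ½ × 0.997 × 36.1² × 16 × 0.05236 = 544 N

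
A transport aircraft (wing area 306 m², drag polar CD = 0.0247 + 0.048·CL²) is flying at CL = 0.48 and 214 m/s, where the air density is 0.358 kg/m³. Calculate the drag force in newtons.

CD = 0.0247 + 0.048 × 0.48² = 0.03576
D = ½ρv²S·CD = ½ × 0.358 × 214² × 306 × 0.03576 = 89700 N

D = 89700 N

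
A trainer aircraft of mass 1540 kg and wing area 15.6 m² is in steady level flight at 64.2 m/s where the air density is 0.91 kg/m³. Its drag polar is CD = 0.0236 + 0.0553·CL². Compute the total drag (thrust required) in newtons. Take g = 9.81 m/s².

Weight W = mg = 1540 × 9.81 = 15107 N; in level flight L = W.
q = ½ρv² = ½ × 0.91 × 64.2² = 1875 Pa.
CL = W/(q·S) = 15107 / (1875 × 15.6) = 0.5164.
CD = 0.0236 + 0.0553 × 0.5164² = 0.03835.
D = q·S·CD = 1875 × 15.6 × 0.03835 = 1122 N

D = 1120 N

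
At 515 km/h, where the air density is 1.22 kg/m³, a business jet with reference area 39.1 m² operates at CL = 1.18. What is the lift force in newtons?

Convert speed: v = 515 km/h ÷ 3.6 = 143.1 m/s.
L = ½ρv²S·CL = ½ × 1.22 × 143.1² × 39.1 × 1.18 = 5.76×10^5 N ≈ 576 kN

L = 5.76×10^5 N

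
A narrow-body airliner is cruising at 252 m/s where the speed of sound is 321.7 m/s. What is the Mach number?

M = v/a = 252 / 321.7 = 0.783

M = 0.783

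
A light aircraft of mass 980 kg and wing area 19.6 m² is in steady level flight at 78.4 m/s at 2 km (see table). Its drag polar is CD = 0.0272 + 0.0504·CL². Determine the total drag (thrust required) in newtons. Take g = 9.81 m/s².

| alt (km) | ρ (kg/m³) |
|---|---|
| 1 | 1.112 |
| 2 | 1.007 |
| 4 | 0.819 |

D = 1730 N

At 2 km, from the table: ρ = 1.007 kg/m³.
Level flight ⇒ L = W = m·g = 980 × 9.81 = 9613.8 N.
q = ½ρv² = ½ × 1.007 × 78.4² = 3095 Pa.
Required CL = L/(qS) = 9613.8/(3095·19.6) = 0.1585.
CD = 0.0272 + 0.0504 × 0.1585² = 0.02847.
D = q·S·CD = 3095 × 19.6 × 0.02847 = 1727 N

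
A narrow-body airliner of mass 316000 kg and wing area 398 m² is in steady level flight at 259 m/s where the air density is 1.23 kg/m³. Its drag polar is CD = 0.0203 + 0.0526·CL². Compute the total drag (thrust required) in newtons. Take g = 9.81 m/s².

Weight W = mg = 316000 × 9.81 = 3.1×10^6 N; in level flight L = W.
Dynamic pressure q = 0.5 × 1.23 × 259² = 41250 Pa.
CL = W/(q·S) = 3.1×10^6 / (41250 × 398) = 0.1888.
CD = 0.0203 + 0.0526 × 0.1888² = 0.02217.
D = q·S·CD = 41250 × 398 × 0.02217 = 3.641×10^5 N

D = 3.64×10^5 N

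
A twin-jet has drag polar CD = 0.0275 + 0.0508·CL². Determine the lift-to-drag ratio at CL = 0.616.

L/D = 13.2

CD = 0.0275 + 0.0508 × 0.616² = 0.04678
L/D = CL/CD = 0.616 / 0.04678 = 13.2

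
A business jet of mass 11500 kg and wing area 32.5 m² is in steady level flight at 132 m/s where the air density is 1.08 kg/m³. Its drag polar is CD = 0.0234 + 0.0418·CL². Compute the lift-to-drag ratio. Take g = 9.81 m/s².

L/D = 12.7

Level flight ⇒ L = W = m·g = 11500 × 9.81 = 1.1282×10^5 N.
q = ½ρv² = ½ × 1.08 × 132² = 9409 Pa.
Required CL = L/(qS) = 1.1282×10^5/(9409·32.5) = 0.3689.
CD = 0.0234 + 0.0418 × 0.3689² = 0.02909.
L/D = CL/CD = 0.3689 / 0.02909 = 12.7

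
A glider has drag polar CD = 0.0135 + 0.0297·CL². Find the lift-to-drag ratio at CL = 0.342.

L/D = 20.1

CD = 0.0135 + 0.0297 × 0.342² = 0.01697
L/D = CL/CD = 0.342 / 0.01697 = 20.1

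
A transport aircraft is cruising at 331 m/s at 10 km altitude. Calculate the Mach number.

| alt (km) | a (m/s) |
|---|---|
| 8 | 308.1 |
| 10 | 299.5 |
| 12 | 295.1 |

At 10 km, from the table: a = 299.5 m/s.
M = v/a = 331 / 299.5 = 1.11

M = 1.11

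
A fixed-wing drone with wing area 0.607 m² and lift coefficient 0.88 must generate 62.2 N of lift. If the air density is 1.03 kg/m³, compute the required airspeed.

v = 15 m/s

L = ½ρv²S·CL ⇒ v = √(2L/(ρ·S·CL))
v = √(2 × 62.2 / (1.03 × 0.607 × 0.88)) = √226.1 = 15 m/s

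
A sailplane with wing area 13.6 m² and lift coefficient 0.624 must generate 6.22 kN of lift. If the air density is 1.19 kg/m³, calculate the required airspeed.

L = ½ρv²S·CL ⇒ v = √(2L/(ρ·S·CL))
v = √(2 × 6220 / (1.19 × 13.6 × 0.624)) = √1232 = 35.1 m/s

v = 35.1 m/s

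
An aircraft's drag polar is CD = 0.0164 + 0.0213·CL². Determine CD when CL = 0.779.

CD = 0.0293

CD = 0.0164 + 0.0213 × 0.779² = 0.0164 + 0.01293 = 0.0293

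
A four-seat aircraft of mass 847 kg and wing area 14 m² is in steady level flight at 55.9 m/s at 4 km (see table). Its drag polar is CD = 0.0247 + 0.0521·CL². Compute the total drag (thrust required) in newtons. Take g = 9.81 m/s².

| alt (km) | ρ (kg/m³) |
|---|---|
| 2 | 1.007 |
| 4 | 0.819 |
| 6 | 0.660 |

D = 643 N

At 4 km, from the table: ρ = 0.819 kg/m³.
Weight W = mg = 847 × 9.81 = 8309.1 N; in level flight L = W.
Dynamic pressure q = 0.5 × 0.819 × 55.9² = 1280 Pa.
Required CL = L/(qS) = 8309.1/(1280·14) = 0.4638.
CD = 0.0247 + 0.0521 × 0.4638² = 0.03591.
D = q·S·CD = 1280 × 14 × 0.03591 = 643.3 N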